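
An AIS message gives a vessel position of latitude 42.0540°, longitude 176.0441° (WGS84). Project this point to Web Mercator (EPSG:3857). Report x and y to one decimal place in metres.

x 19597139.6 m, y 5169071.8 m

Web Mercator is spherical with R = a = 6378137 m.
x = R·λ = 6378137 × 3.072549174 = 19597139.569 m.
y = R·ln tan(π/4 + φ/2) = 6378137 × 0.810435997 = 5169071.817 m.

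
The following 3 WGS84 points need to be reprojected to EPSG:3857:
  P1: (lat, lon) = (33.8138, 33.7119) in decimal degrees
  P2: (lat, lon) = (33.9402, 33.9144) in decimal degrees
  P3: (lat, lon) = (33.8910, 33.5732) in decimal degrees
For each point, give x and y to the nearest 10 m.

P1: x 3752790 m, y 4003830 m; P2: x 3775330 m, y 4020780 m; P3: x 3737350 m, y 4014180 m

Web Mercator: x = R·λ, y = R·ln tan(π/4+φ/2), R = 6378137 m.
P1 (33.8138°, 33.7119°) → (3752791.542, 4003827.234) m.
P2 (33.9402°, 33.9144°) → (3775333.739, 4020775.171) m.
P3 (33.8910°, 33.5732°) → (3737351.528, 4014175.363) m.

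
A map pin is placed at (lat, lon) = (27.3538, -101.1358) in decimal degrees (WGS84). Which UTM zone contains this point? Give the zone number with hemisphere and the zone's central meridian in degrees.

UTM zone = ⌊(λ + 180)/6⌋ + 1; -101.1358° ∈ [-102°, -96°) → zone 14.
Hemisphere: N (φ ≥ 0).
Central meridian λ₀ = 6×14 − 183 = -99°.

Zone 14N, central meridian -99°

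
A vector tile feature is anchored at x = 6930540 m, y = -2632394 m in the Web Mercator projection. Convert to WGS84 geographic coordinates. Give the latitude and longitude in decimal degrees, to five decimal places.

lat -23.00310°, lon 62.25810°

R = 6378137 m. λ = x/R = 62.25810009°.
φ = 2·arctan(exp(y/R)) − 90° = 2·arctan(0.66185) − 90° = -23.00310385°.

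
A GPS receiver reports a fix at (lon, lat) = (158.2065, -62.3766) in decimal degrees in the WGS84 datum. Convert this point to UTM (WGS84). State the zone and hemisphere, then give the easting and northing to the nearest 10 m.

Zone 57S: E 458950 m, N 3083610 m

Longitude 158.2065° lies in the 6° band [156°, 162°), giving zone 57; latitude is south of the equator, so 57S.
Zone 57 central meridian λ₀ = 6×57 − 183 = 159°; Δλ = -0.7935°.
Transverse Mercator on WGS84 with k₀ = 0.9996 gives E = 458953.291 m, N = 3083613.248 m.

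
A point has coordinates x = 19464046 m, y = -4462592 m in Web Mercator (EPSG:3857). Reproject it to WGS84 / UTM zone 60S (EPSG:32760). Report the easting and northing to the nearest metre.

Web Mercator inverse (R = 6378137 m) → φ = -37.16830235°, λ = 174.84850013°.
UTM 60S forward: E = 308978.519 m, N = 5884289.640 m.

E 308979 m, N 5884290 m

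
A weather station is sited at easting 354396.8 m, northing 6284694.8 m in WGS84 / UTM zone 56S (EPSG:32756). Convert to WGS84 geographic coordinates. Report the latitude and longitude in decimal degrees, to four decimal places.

lat -33.5675°, lon 151.4313°

Zone 56S: λ₀ = 153°, k₀ = 0.9996, false easting 500000 m, false northing 10000000 m.
Meridian distance M = (N − FN)/k₀ = -3716791.9 m.
Inverse transverse Mercator on WGS84 gives φ = -33.56750015°, λ = 151.43130025°.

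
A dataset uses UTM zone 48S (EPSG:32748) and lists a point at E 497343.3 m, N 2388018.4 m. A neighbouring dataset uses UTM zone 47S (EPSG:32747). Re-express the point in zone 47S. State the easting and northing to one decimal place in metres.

E 741129.6 m, N 2376377.9 m

UTM 48S → geographic: φ = -68.61989961°, λ = 104.93469900°.
UTM 47S (λ₀ = 99°) forward: E = 741129.578 m, N = 2376377.923 m.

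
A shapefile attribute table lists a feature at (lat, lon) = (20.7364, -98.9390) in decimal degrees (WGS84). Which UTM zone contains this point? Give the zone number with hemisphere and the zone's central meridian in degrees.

Zone 14N, central meridian -99°

UTM zone = ⌊(λ + 180)/6⌋ + 1; -98.9390° ∈ [-102°, -96°) → zone 14.
Hemisphere: N (φ ≥ 0).
Central meridian λ₀ = 6×14 − 183 = -99°.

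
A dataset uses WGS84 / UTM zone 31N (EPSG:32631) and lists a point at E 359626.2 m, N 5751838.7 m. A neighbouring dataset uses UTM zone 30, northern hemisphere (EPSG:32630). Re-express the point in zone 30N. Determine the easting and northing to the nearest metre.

E 772392 m, N 5757284 m

UTM 31N → geographic: φ = 51.89959983°, λ = 0.95969982°.
UTM 30N (λ₀ = -3°) forward: E = 772391.583 m, N = 5757283.689 m.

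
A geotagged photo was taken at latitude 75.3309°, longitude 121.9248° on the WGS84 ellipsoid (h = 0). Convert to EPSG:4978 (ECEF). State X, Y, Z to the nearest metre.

WGS84: a = 6378137 m, e² = 0.006694380; N(φ) = a/√(1−e²sin²φ) = 6398211.139 m.
X = (N+h)·cosφ·cosλ = -856802.295 m; Y = (N+h)·cosφ·sinλ = 1375183.303 m; Z = (N(1−e²)+h)·sinφ = 6148222.104 m.

X -856802 m, Y 1375183 m, Z 6148222 m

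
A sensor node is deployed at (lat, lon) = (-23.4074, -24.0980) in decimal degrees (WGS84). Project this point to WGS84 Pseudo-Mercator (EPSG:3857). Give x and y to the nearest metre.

Web Mercator is spherical with R = a = 6378137 m.
x = R·λ = 6378137 × -0.420589443 = -2682577.089 m.
y = R·ln tan(π/4 + φ/2) = 6378137 × -0.420398887 = -2681361.694 m.

x -2682577 m, y -2681362 m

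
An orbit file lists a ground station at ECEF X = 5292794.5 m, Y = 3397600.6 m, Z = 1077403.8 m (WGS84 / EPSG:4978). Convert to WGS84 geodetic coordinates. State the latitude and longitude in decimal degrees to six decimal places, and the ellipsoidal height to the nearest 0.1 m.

λ = atan2(Y, X) = 32.69759994°; p = √(X²+Y²) = 6289464.5 m.
Bowring's method on WGS84 (a = 6378137 m, b = 6356752.314 m) gives φ = 9.78479973°, h = 3554.094 m.

lat 9.784800°, lon 32.697600°, h 3554.1 m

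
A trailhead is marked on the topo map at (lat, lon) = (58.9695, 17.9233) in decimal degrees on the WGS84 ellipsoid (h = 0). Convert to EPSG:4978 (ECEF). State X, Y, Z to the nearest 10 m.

WGS84: a = 6378137 m, e² = 0.006694380; N(φ) = a/√(1−e²sin²φ) = 6393870.745 m.
X = (N+h)·cosφ·cosλ = 3136046.624 m; Y = (N+h)·cosφ·sinλ = 1014324.000 m; Z = (N(1−e²)+h)·sinφ = 5442185.565 m.

X 3136050 m, Y 1014320 m, Z 5442190 m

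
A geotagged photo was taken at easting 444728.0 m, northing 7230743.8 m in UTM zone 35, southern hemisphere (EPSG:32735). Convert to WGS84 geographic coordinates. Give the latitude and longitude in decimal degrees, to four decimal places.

Zone 35S: λ₀ = 27°, k₀ = 0.9996, false easting 500000 m, false northing 10000000 m.
Meridian distance M = (N − FN)/k₀ = -2770364.3 m.
Inverse transverse Mercator on WGS84 gives φ = -25.03789983°, λ = 26.45210003°.

lat -25.0379°, lon 26.4521°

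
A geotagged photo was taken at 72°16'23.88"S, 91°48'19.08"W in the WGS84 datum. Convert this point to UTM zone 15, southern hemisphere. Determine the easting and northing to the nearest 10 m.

E 540600 m, N 1980180 m

Zone 15 central meridian λ₀ = 6×15 − 183 = -93°; Δλ = +1.1947°.
Transverse Mercator on WGS84 with k₀ = 0.9996 gives E = 540598.320 m, N = 1980179.558 m.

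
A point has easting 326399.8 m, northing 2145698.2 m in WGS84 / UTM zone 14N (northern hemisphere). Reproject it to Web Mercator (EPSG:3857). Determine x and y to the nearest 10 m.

Unproject from UTM 14N (λ₀ = -99°) → φ = 19.39799994°, λ = -100.65320038°.
Web Mercator (R = 6378137 m): x = -11204663.013 m, y = 2201850.464 m.

x -11204660 m, y 2201850 m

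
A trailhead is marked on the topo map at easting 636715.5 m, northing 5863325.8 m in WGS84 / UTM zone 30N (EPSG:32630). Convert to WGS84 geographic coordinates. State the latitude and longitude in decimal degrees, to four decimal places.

Zone 30N: λ₀ = -3°, k₀ = 0.9996, false easting 500000 m.
Meridian distance M = (N − FN)/k₀ = 5865672.1 m.
Inverse transverse Mercator on WGS84 gives φ = 52.90219963°, λ = -0.96730020°.

lat 52.9022°, lon -0.9673°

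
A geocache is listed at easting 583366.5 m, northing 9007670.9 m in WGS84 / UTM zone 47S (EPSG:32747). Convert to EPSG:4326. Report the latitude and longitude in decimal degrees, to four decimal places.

Zone 47S: λ₀ = 99°, k₀ = 0.9996, false easting 500000 m, false northing 10000000 m.
Meridian distance M = (N − FN)/k₀ = -992726.2 m.
Inverse transverse Mercator on WGS84 gives φ = -8.97639982°, λ = 99.75840005°.

lat -8.9764°, lon 99.7584°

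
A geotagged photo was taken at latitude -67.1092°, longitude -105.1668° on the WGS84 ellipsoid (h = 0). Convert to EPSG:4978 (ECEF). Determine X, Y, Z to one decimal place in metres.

WGS84: a = 6378137 m, e² = 0.006694380; N(φ) = a/√(1−e²sin²φ) = 6396333.281 m.
X = (N+h)·cosφ·cosλ = -650940.6499 m; Y = (N+h)·cosφ·sinλ = -2401358.244 m; Z = (N(1−e²)+h)·sinφ = -5853161.085 m.

X -650940.6 m, Y -2401358.2 m, Z -5853161.1 m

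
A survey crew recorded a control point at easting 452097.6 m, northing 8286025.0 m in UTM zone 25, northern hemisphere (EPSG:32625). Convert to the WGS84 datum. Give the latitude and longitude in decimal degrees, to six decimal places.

lat 74.657300°, lon -34.622098°

Zone 25N: λ₀ = -33°, k₀ = 0.9996, false easting 500000 m.
Meridian distance M = (N − FN)/k₀ = 8289340.7 m.
Inverse transverse Mercator on WGS84 gives φ = 74.65729965°, λ = -34.62209828°.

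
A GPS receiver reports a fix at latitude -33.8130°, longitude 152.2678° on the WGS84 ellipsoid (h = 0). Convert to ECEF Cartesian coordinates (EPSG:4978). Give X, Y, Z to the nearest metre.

WGS84: a = 6378137 m, e² = 0.006694380; N(φ) = a/√(1−e²sin²φ) = 6384758.489 m.
X = (N+h)·cosφ·cosλ = -4695475.323 m; Y = (N+h)·cosφ·sinλ = 2468546.852 m; Z = (N(1−e²)+h)·sinφ = -3529231.628 m.

X -4695475 m, Y 2468547 m, Z -3529232 m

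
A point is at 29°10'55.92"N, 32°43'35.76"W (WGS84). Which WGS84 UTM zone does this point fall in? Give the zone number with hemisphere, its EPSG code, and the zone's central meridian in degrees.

Zone 25N (EPSG:32625), central meridian -33°

UTM zone = ⌊(λ + 180)/6⌋ + 1; -32.7266° ∈ [-36°, -30°) → zone 25.
Hemisphere: N (φ ≥ 0).
Central meridian λ₀ = 6×25 − 183 = -33°.
EPSG code: 32625.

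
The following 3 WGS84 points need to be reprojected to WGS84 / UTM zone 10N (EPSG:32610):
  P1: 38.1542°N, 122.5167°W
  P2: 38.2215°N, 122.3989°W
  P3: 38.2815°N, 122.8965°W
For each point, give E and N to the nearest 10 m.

P1: E 542340 m, N 4223030 m; P2: E 552620 m, N 4230560 m; P3: E 509050 m, N 4237050 m

UTM zone 10N: λ₀ = -123°, k₀ = 0.9996.
P1 (38.1542°, -122.5167°) → (542343.565, 4223034.385) m.
P2 (38.2215°, -122.3989°) → (552616.071, 4230562.137) m.
P3 (38.2815°, -122.8965°) → (509052.179, 4237053.845) m.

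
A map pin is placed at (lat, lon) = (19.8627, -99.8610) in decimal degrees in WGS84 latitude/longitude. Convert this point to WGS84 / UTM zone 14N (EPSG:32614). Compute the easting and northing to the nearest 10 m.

E 409850 m, N 2196520 m

Zone 14 central meridian λ₀ = 6×14 − 183 = -99°; Δλ = -0.8610°.
Transverse Mercator on WGS84 with k₀ = 0.9996 gives E = 409854.440 m, N = 2196517.950 m.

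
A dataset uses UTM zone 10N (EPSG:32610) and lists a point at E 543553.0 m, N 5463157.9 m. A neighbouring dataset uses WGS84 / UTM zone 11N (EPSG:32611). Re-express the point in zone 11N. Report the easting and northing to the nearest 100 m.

E 107600 m, N 5477000 m

UTM 10N → geographic: φ = 49.31959978°, λ = -122.40070064°.
UTM 11N (λ₀ = -117°) forward: E = 107600.181 m, N = 5477029.396 m.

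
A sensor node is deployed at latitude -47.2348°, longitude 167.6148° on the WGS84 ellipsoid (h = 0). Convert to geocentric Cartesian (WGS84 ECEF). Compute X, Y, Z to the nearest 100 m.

X -4237600 m, Y 930500 m, Z -4659500 m

WGS84: a = 6378137 m, e² = 0.006694380; N(φ) = a/√(1−e²sin²φ) = 6389674.507 m.
X = (N+h)·cosφ·cosλ = -4237592.209 m; Y = (N+h)·cosφ·sinλ = 930547.617 m; Z = (N(1−e²)+h)·sinφ = -4659528.132 m.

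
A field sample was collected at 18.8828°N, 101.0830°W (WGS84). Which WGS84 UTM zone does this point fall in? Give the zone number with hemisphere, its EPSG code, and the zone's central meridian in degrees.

UTM zone = ⌊(λ + 180)/6⌋ + 1; -101.0830° ∈ [-102°, -96°) → zone 14.
Hemisphere: N (φ ≥ 0).
Central meridian λ₀ = 6×14 − 183 = -99°.
EPSG code: 32614.

Zone 14N (EPSG:32614), central meridian -99°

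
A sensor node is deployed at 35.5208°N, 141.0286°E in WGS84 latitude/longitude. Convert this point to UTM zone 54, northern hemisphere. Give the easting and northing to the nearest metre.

E 502593 m, N 3930801 m

Zone 54 central meridian λ₀ = 6×54 − 183 = 141°; Δλ = +0.0286°.
Transverse Mercator on WGS84 with k₀ = 0.9996 gives E = 502593.154 m, N = 3930800.668 m.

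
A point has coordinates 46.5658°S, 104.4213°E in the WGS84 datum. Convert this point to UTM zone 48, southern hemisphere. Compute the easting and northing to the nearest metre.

Zone 48 central meridian λ₀ = 6×48 − 183 = 105°; Δλ = -0.5787°.
Transverse Mercator on WGS84 with k₀ = 0.9996 gives E = 455648.893 m, N = 4842922.475 m.

E 455649 m, N 4842922 m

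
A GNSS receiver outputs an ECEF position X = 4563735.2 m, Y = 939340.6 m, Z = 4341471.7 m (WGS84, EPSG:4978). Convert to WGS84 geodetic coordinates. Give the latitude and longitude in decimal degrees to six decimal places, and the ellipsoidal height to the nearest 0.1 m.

λ = atan2(Y, X) = 11.63059957°; p = √(X²+Y²) = 4659403.4 m.
Bowring's method on WGS84 (a = 6378137 m, b = 6356752.314 m) gives φ = 43.16899976°, h = 376.721 m.

lat 43.169000°, lon 11.630600°, h 376.7 m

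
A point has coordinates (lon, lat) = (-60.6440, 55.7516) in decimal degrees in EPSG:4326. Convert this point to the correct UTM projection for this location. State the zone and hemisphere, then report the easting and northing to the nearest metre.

Longitude -60.6440° lies in the 6° band [-66°, -60°), giving zone 20; latitude is north of the equator, so 20N.
Zone 20 central meridian λ₀ = 6×20 − 183 = -63°; Δλ = +2.3560°.
Transverse Mercator on WGS84 with k₀ = 0.9996 gives E = 647864.373 m, N = 6180947.435 m.

Zone 20N: E 647864 m, N 6180947 m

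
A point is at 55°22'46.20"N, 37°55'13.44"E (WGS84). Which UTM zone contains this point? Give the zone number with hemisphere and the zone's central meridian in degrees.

Zone 37N, central meridian 39°

UTM zone = ⌊(λ + 180)/6⌋ + 1; 37.9204° ∈ [36°, 42°) → zone 37.
Hemisphere: N (φ ≥ 0).
Central meridian λ₀ = 6×37 − 183 = 39°.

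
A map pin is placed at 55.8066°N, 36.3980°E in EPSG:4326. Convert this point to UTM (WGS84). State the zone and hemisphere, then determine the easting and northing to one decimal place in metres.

Zone 37N: E 336930.1 m, N 6187618.6 m

Longitude 36.3980° lies in the 6° band [36°, 42°), giving zone 37; latitude is north of the equator, so 37N.
Zone 37 central meridian λ₀ = 6×37 − 183 = 39°; Δλ = -2.6020°.
Transverse Mercator on WGS84 with k₀ = 0.9996 gives E = 336930.111 m, N = 6187618.634 m.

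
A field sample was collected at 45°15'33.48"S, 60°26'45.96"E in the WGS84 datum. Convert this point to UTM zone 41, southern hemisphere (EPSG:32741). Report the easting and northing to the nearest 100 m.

Zone 41 central meridian λ₀ = 6×41 − 183 = 63°; Δλ = -2.5539°.
Transverse Mercator on WGS84 with k₀ = 0.9996 gives E = 299624.088 m, N = 4985070.910 m.

E 299600 m, N 4985100 m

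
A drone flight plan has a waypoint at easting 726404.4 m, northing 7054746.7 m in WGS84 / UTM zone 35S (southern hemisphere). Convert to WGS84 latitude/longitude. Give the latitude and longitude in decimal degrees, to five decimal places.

lat -26.61000°, lon 29.27380°

Zone 35S: λ₀ = 27°, k₀ = 0.9996, false easting 500000 m, false northing 10000000 m.
Meridian distance M = (N − FN)/k₀ = -2946431.9 m.
Inverse transverse Mercator on WGS84 gives φ = -26.61000014°, λ = 29.27380044°.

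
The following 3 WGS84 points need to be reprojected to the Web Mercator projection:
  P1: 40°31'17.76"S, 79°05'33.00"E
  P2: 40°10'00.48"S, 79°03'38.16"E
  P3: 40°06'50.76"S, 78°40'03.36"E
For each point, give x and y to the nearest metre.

P1: x 8804537 m, y -4942032 m; P2: x 8800986 m, y -4890211 m; P3: x 8757237 m, y -4882537 m

Web Mercator: x = R·λ, y = R·ln tan(π/4+φ/2), R = 6378137 m.
P1 (-40.5216°, 79.0925°) → (8804536.826, -4942031.813) m.
P2 (-40.1668°, 79.0606°) → (8800985.734, -4890210.889) m.
P3 (-40.1141°, 78.6676°) → (8757237.174, -4882536.860) m.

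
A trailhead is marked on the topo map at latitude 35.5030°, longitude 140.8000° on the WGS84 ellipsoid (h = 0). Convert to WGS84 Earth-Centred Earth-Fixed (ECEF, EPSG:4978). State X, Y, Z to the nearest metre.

X -4028330 m, Y 3285426 m, Z 3683439 m

WGS84: a = 6378137 m, e² = 0.006694380; N(φ) = a/√(1−e²sin²φ) = 6385349.440 m.
X = (N+h)·cosφ·cosλ = -4028330.322 m; Y = (N+h)·cosφ·sinλ = 3285426.042 m; Z = (N(1−e²)+h)·sinφ = 3683438.951 m.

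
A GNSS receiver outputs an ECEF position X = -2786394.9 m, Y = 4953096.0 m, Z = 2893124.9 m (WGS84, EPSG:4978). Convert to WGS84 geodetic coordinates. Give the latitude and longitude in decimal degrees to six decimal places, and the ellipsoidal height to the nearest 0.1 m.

lat 27.135500°, lon 119.360200°, h 3376.1 m

λ = atan2(Y, X) = 119.36019987°; p = √(X²+Y²) = 5683058.7 m.
Bowring's method on WGS84 (a = 6378137 m, b = 6356752.314 m) gives φ = 27.13549996°, h = 3376.059 m.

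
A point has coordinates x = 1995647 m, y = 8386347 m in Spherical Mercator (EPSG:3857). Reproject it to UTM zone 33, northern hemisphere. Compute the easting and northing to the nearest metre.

E 663534 m, N 6648324 m

Web Mercator inverse (R = 6378137 m) → φ = 59.93979909°, λ = 17.92720202°.
UTM 33N forward: E = 663533.645 m, N = 6648323.514 m.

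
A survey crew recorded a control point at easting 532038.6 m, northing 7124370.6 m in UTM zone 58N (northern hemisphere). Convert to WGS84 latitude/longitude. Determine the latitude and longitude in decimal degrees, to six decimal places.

Zone 58N: λ₀ = 165°, k₀ = 0.9996, false easting 500000 m.
Meridian distance M = (N − FN)/k₀ = 7127221.5 m.
Inverse transverse Mercator on WGS84 gives φ = 64.24399987°, λ = 165.66080045°.

lat 64.244000°, lon 165.660800°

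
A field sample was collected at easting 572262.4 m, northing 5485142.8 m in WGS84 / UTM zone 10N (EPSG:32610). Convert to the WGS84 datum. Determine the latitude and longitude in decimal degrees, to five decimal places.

Zone 10N: λ₀ = -123°, k₀ = 0.9996, false easting 500000 m.
Meridian distance M = (N − FN)/k₀ = 5487337.7 m.
Inverse transverse Mercator on WGS84 gives φ = 49.51459988°, λ = -122.00170016°.

lat 49.51460°, lon -122.00170°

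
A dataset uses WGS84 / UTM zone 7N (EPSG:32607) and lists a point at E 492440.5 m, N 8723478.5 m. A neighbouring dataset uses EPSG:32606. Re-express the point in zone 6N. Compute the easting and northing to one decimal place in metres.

UTM 7N → geographic: φ = 78.58320021°, λ = -141.34209976°.
UTM 6N (λ₀ = -147°) forward: E = 624838.075 m, N = 8729503.533 m.

E 624838.1 m, N 8729503.5 m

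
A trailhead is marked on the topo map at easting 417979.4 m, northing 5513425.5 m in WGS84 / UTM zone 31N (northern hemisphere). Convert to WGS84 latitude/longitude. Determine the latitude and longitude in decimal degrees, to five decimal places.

lat 49.76770°, lon 1.86100°

Zone 31N: λ₀ = 3°, k₀ = 0.9996, false easting 500000 m.
Meridian distance M = (N − FN)/k₀ = 5515631.8 m.
Inverse transverse Mercator on WGS84 gives φ = 49.76770020°, λ = 1.86099936°.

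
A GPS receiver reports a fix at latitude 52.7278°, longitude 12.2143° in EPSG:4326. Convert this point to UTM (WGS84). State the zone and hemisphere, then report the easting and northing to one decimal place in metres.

Longitude 12.2143° lies in the 6° band [12°, 18°), giving zone 33; latitude is north of the equator, so 33N.
Zone 33 central meridian λ₀ = 6×33 − 183 = 15°; Δλ = -2.7857°.
Transverse Mercator on WGS84 with k₀ = 0.9996 gives E = 311896.732 m, N = 5845631.318 m.

Zone 33N: E 311896.7 m, N 5845631.3 m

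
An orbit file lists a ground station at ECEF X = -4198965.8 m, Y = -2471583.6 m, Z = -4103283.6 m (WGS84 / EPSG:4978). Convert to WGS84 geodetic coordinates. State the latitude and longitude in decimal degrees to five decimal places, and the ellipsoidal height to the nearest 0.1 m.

λ = atan2(Y, X) = -149.51820019°; p = √(X²+Y²) = 4872375.1 m.
Bowring's method on WGS84 (a = 6378137 m, b = 6356752.314 m) gives φ = -40.29219967°, h = 768.416 m.

lat -40.29220°, lon -149.51820°, h 768.4 m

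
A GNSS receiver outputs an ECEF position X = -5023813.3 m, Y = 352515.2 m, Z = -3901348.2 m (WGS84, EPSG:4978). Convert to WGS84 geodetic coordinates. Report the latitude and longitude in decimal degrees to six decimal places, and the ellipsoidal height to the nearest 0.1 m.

lat -37.950200°, lon 175.986200°, h 425.3 m

λ = atan2(Y, X) = 175.98619997°; p = √(X²+Y²) = 5036165.9 m.
Bowring's method on WGS84 (a = 6378137 m, b = 6356752.314 m) gives φ = -37.95019990°, h = 425.265 m.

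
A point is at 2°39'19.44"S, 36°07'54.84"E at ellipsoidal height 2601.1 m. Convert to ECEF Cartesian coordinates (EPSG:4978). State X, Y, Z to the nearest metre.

WGS84: a = 6378137 m, e² = 0.006694380; N(φ) = a/√(1−e²sin²φ) = 6378182.823 m.
X = (N+h)·cosφ·cosλ = 5147981.269 m; Y = (N+h)·cosφ·sinλ = 3758364.582 m; Z = (N(1−e²)+h)·sinφ = -293636.447 m.

X 5147981 m, Y 3758365 m, Z -293636 m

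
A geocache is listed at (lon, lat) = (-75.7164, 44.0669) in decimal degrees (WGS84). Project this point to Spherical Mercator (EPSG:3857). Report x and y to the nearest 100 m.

Web Mercator is spherical with R = a = 6378137 m.
x = R·λ = 6378137 × -1.321500478 = -8428711.093 m.
y = R·ln tan(π/4 + φ/2) = 6378137 × 0.858526707 = 5475800.956 m.

x -8428700 m, y 5475800 m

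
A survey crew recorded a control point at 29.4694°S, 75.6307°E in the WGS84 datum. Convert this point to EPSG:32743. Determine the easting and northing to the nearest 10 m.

Zone 43 central meridian λ₀ = 6×43 − 183 = 75°; Δλ = +0.6307°.
Transverse Mercator on WGS84 with k₀ = 0.9996 gives E = 561151.185 m, N = 6739841.481 m.

E 561150 m, N 6739840 m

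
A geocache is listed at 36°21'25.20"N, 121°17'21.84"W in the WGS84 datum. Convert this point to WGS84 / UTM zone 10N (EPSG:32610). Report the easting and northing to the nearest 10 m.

E 653480 m, N 4024900 m

Zone 10 central meridian λ₀ = 6×10 − 183 = -123°; Δλ = +1.7106°.
Transverse Mercator on WGS84 with k₀ = 0.9996 gives E = 653481.286 m, N = 4024904.608 m.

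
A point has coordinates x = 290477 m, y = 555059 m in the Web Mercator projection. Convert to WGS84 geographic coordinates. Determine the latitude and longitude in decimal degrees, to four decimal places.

lat 4.9799°, lon 2.6094°

R = 6378137 m. λ = x/R = 2.60939929°.
φ = 2·arctan(exp(y/R)) − 90° = 2·arctan(1.09092) − 90° = 4.97989800°.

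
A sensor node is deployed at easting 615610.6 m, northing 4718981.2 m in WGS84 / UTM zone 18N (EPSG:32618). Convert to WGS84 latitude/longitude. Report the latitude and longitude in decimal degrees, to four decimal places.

Zone 18N: λ₀ = -75°, k₀ = 0.9996, false easting 500000 m.
Meridian distance M = (N − FN)/k₀ = 4720869.5 m.
Inverse transverse Mercator on WGS84 gives φ = 42.61459996°, λ = -73.59040045°.

lat 42.6146°, lon -73.5904°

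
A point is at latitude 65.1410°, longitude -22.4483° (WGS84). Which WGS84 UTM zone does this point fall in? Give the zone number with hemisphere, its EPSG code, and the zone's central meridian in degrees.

UTM zone = ⌊(λ + 180)/6⌋ + 1; -22.4483° ∈ [-24°, -18°) → zone 27.
Hemisphere: N (φ ≥ 0).
Central meridian λ₀ = 6×27 − 183 = -21°.
EPSG code: 32627.

Zone 27N (EPSG:32627), central meridian -21°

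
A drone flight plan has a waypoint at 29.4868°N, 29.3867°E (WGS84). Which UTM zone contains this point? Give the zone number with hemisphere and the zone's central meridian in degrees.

UTM zone = ⌊(λ + 180)/6⌋ + 1; 29.3867° ∈ [24°, 30°) → zone 35.
Hemisphere: N (φ ≥ 0).
Central meridian λ₀ = 6×35 − 183 = 27°.

Zone 35N, central meridian 27°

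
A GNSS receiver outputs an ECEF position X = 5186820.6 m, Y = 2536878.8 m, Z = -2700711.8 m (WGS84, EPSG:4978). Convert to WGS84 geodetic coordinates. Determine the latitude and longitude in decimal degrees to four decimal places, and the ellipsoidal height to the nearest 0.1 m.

lat -25.2153°, lon 26.0633°, h 96.5 m

λ = atan2(Y, X) = 26.06330012°; p = √(X²+Y²) = 5773981.5 m.
Bowring's method on WGS84 (a = 6378137 m, b = 6356752.314 m) gives φ = -25.21530011°, h = 96.478 m.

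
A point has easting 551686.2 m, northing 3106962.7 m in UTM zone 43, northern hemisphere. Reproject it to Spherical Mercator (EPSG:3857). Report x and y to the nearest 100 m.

Unproject from UTM 43N (λ₀ = 75°) → φ = 28.08710028°, λ = 75.52609965°.
Web Mercator (R = 6378137 m): x = 8407526.955 m, y = 3259959.587 m.

x 8407500 m, y 3260000 m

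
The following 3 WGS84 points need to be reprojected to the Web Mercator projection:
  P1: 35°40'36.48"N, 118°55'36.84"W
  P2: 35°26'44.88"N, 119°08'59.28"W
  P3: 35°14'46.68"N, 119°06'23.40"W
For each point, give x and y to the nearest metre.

P1: x -13238882 m, y 4256240 m; P2: x -13263695 m, y 4224630 m; P3: x -13258875 m, y 4197403 m

Web Mercator: x = R·λ, y = R·ln tan(π/4+φ/2), R = 6378137 m.
P1 (35.6768°, -118.9269°) → (-13238881.950, 4256240.198) m.
P2 (35.4458°, -119.1498°) → (-13263695.064, 4224629.830) m.
P3 (35.2463°, -119.1065°) → (-13258874.930, 4197402.909) m.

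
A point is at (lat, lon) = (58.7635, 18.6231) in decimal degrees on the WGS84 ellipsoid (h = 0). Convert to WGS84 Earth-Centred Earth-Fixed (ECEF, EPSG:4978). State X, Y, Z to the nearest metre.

WGS84: a = 6378137 m, e² = 0.006694380; N(φ) = a/√(1−e²sin²φ) = 6393802.302 m.
X = (N+h)·cosφ·cosλ = 3142037.557 m; Y = (N+h)·cosφ·sinλ = 1058822.905 m; Z = (N(1−e²)+h)·sinφ = 5430321.237 m.

X 3142038 m, Y 1058823 m, Z 5430321 m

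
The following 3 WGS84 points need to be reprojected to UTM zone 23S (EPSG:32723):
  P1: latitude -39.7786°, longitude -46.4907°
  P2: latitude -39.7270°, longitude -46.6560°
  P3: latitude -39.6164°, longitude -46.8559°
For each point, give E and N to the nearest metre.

UTM zone 23S: λ₀ = -45°, k₀ = 0.9996.
P1 (-39.7786°, -46.4907°) → (372341.650, 5595752.870) m.
P2 (-39.7270°, -46.6560°) → (358079.363, 5601231.376) m.
P3 (-39.6164°, -46.8559°) → (340692.772, 5613171.710) m.

P1: E 372342 m, N 5595753 m; P2: E 358079 m, N 5601231 m; P3: E 340693 m, N 5613172 m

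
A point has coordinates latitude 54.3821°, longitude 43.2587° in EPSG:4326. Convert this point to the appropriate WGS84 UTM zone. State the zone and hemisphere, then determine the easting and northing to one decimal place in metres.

Longitude 43.2587° lies in the 6° band [42°, 48°), giving zone 38; latitude is north of the equator, so 38N.
Zone 38 central meridian λ₀ = 6×38 − 183 = 45°; Δλ = -1.7413°.
Transverse Mercator on WGS84 with k₀ = 0.9996 gives E = 386911.993 m, N = 6027432.793 m.

Zone 38N: E 386912.0 m, N 6027432.8 m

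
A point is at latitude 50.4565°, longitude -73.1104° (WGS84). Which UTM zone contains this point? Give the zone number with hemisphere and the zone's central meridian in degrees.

Zone 18N, central meridian -75°

UTM zone = ⌊(λ + 180)/6⌋ + 1; -73.1104° ∈ [-78°, -72°) → zone 18.
Hemisphere: N (φ ≥ 0).
Central meridian λ₀ = 6×18 − 183 = -75°.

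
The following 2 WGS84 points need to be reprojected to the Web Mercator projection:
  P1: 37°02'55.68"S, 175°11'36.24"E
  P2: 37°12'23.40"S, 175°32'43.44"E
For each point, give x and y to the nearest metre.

P1: x 19502440 m, y -4445911 m; P2: x 19541625 m, y -4467929 m

Web Mercator: x = R·λ, y = R·ln tan(π/4+φ/2), R = 6378137 m.
P1 (-37.0488°, 175.1934°) → (19502440.078, -4445911.063) m.
P2 (-37.2065°, 175.5454°) → (19541624.539, -4467929.444) m.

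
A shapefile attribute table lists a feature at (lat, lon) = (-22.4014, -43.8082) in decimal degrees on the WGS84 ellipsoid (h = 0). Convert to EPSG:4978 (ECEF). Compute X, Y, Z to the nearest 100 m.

WGS84: a = 6378137 m, e² = 0.006694380; N(φ) = a/√(1−e²sin²φ) = 6381239.794 m.
X = (N+h)·cosφ·cosλ = 4257577.524 m; Y = (N+h)·cosφ·sinλ = -4084039.896 m; Z = (N(1−e²)+h)·sinφ = -2415565.909 m.

X 4257600 m, Y -4084000 m, Z -2415600 m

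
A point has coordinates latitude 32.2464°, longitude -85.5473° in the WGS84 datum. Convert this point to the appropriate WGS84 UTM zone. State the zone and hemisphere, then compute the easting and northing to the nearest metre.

Longitude -85.5473° lies in the 6° band [-90°, -84°), giving zone 16; latitude is north of the equator, so 16N.
Zone 16 central meridian λ₀ = 6×16 − 183 = -87°; Δλ = +1.4527°.
Transverse Mercator on WGS84 with k₀ = 0.9996 gives E = 636853.422 m, N = 3568673.613 m.

Zone 16N: E 636853 m, N 3568674 m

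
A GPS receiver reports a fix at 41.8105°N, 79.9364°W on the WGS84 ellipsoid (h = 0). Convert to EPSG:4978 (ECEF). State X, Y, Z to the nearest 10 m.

WGS84: a = 6378137 m, e² = 0.006694380; N(φ) = a/√(1−e²sin²φ) = 6387646.666 m.
X = (N+h)·cosφ·cosλ = 831952.978 m; Y = (N+h)·cosφ·sinλ = -4687805.206 m; Z = (N(1−e²)+h)·sinφ = 4229938.833 m.

X 831950 m, Y -4687810 m, Z 4229940 m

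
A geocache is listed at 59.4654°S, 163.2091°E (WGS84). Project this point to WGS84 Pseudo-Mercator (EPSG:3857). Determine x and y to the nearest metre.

Web Mercator is spherical with R = a = 6378137 m.
x = R·λ = 6378137 × 2.848536164 = 18168353.905 m.
y = R·ln tan(π/4 + φ/2) = 6378137 × -1.298445756 = -8281664.920 m.

x 18168354 m, y -8281665 m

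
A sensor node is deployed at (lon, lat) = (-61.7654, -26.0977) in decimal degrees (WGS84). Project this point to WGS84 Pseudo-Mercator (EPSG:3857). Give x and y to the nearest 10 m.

x -6875690 m, y -3011190 m

Web Mercator is spherical with R = a = 6378137 m.
x = R·λ = 6378137 × -1.078009594 = -6875692.877 m.
y = R·ln tan(π/4 + φ/2) = 6378137 × -0.472110672 = -3011186.547 m.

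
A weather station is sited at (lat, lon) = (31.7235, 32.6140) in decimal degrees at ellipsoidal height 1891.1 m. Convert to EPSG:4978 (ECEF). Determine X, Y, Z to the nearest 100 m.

WGS84: a = 6378137 m, e² = 0.006694380; N(φ) = a/√(1−e²sin²φ) = 6384047.888 m.
X = (N+h)·cosφ·cosλ = 4575360.724 m; Y = (N+h)·cosφ·sinλ = 2927640.718 m; Z = (N(1−e²)+h)·sinφ = 3335385.952 m.

X 4575400 m, Y 2927600 m, Z 3335400 m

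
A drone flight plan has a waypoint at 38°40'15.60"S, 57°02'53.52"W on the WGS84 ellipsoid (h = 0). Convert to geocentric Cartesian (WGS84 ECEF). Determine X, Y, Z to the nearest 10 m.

X 2712180 m, Y -4184090 m, Z -3963870 m

WGS84: a = 6378137 m, e² = 0.006694380; N(φ) = a/√(1−e²sin²φ) = 6386488.697 m.
X = (N+h)·cosφ·cosλ = 2712176.831 m; Y = (N+h)·cosφ·sinλ = -4184087.801 m; Z = (N(1−e²)+h)·sinφ = -3963867.439 m.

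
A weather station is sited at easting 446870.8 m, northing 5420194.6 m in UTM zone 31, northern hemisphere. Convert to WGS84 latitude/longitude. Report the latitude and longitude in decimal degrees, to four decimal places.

lat 48.9324°, lon 2.2746°

Zone 31N: λ₀ = 3°, k₀ = 0.9996, false easting 500000 m.
Meridian distance M = (N − FN)/k₀ = 5422363.5 m.
Inverse transverse Mercator on WGS84 gives φ = 48.93239975°, λ = 2.27459948°.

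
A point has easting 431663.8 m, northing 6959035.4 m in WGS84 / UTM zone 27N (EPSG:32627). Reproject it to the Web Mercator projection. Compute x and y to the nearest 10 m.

x -2486650 m, y 9040500 m

Unproject from UTM 27N (λ₀ = -21°) → φ = 62.75530027°, λ = -22.33800067°.
Web Mercator (R = 6378137 m): x = -2486654.860 m, y = 9040499.869 m.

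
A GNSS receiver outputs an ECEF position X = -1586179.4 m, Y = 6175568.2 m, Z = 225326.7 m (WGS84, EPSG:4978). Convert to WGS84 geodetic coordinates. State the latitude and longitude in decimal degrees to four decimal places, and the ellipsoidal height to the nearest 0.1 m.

λ = atan2(Y, X) = 104.40490013°; p = √(X²+Y²) = 6376018.2 m.
Bowring's method on WGS84 (a = 6378137 m, b = 6356752.314 m) gives φ = 2.03759959°, h = 1888.226 m.

lat 2.0376°, lon 104.4049°, h 1888.2 m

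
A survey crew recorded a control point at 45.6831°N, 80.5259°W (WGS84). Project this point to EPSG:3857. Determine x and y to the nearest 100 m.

x -8964100 m, y 5729700 m

Web Mercator is spherical with R = a = 6378137 m.
x = R·λ = 6378137 × -1.405442088 = -8964102.184 m.
y = R·ln tan(π/4 + φ/2) = 6378137 × 0.898336049 = 5729710.393 m.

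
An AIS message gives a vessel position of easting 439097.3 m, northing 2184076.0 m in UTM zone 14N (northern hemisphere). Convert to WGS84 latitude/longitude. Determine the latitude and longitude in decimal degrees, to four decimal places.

lat 19.7514°, lon -99.5813°

Zone 14N: λ₀ = -99°, k₀ = 0.9996, false easting 500000 m.
Meridian distance M = (N − FN)/k₀ = 2184950.0 m.
Inverse transverse Mercator on WGS84 gives φ = 19.75139980°, λ = -99.58129981°.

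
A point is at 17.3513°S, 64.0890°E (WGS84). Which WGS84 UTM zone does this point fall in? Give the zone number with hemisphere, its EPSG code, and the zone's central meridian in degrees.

UTM zone = ⌊(λ + 180)/6⌋ + 1; 64.0890° ∈ [60°, 66°) → zone 41.
Hemisphere: S (φ < 0).
Central meridian λ₀ = 6×41 − 183 = 63°.
EPSG code: 32741.

Zone 41S (EPSG:32741), central meridian 63°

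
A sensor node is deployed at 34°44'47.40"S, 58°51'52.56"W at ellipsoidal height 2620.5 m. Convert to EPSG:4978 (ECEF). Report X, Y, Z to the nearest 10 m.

X 2713880 m, Y -4492580 m, Z -3616290 m

WGS84: a = 6378137 m, e² = 0.006694380; N(φ) = a/√(1−e²sin²φ) = 6385083.268 m.
X = (N+h)·cosφ·cosλ = 2713883.881 m; Y = (N+h)·cosφ·sinλ = -4492578.587 m; Z = (N(1−e²)+h)·sinφ = -3616287.957 m.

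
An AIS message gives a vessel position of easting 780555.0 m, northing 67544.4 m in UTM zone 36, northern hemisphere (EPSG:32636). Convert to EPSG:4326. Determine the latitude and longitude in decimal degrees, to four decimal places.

lat 0.6105°, lon 35.5206°

Zone 36N: λ₀ = 33°, k₀ = 0.9996, false easting 500000 m.
Meridian distance M = (N − FN)/k₀ = 67571.4 m.
Inverse transverse Mercator on WGS84 gives φ = 0.61049995°, λ = 35.52060039°.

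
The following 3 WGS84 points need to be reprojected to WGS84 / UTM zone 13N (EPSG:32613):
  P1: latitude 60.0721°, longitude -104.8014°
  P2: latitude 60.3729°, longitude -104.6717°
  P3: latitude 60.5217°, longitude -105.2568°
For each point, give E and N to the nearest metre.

UTM zone 13N: λ₀ = -105°, k₀ = 0.9996.
P1 (60.0721°, -104.8014°) → (511053.324, 6659457.450) m.
P2 (60.3729°, -104.6717°) → (518105.293, 6692986.482) m.
P3 (60.5217°, -105.2568°) → (485902.433, 6709541.538) m.

P1: E 511053 m, N 6659457 m; P2: E 518105 m, N 6692986 m; P3: E 485902 m, N 6709542 m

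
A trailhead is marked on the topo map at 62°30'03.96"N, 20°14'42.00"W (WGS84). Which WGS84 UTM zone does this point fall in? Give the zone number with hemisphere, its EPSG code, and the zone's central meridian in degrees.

UTM zone = ⌊(λ + 180)/6⌋ + 1; -20.2450° ∈ [-24°, -18°) → zone 27.
Hemisphere: N (φ ≥ 0).
Central meridian λ₀ = 6×27 − 183 = -21°.
EPSG code: 32627.

Zone 27N (EPSG:32627), central meridian -21°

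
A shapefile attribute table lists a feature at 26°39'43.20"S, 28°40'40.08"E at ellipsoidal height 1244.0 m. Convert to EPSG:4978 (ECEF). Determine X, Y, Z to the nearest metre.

X 5005094 m, Y 2737689 m, Z -2845355 m

WGS84: a = 6378137 m, e² = 0.006694380; N(φ) = a/√(1−e²sin²φ) = 6382440.054 m.
X = (N+h)·cosφ·cosλ = 5005093.828 m; Y = (N+h)·cosφ·sinλ = 2737688.795 m; Z = (N(1−e²)+h)·sinφ = -2845355.024 m.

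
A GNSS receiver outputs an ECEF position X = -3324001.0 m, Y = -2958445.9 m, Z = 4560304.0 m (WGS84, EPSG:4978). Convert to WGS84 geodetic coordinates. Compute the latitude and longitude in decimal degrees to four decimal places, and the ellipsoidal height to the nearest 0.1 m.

lat 45.8944°, lon -138.3301°, h 4481.2 m

λ = atan2(Y, X) = -138.33009974°; p = √(X²+Y²) = 4449874.7 m.
Bowring's method on WGS84 (a = 6378137 m, b = 6356752.314 m) gives φ = 45.89439978°, h = 4481.230 m.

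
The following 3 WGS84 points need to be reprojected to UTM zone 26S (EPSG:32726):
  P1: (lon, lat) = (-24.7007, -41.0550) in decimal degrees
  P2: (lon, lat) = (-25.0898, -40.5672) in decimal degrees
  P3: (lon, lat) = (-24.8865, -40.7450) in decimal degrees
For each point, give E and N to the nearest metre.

UTM zone 26S: λ₀ = -27°, k₀ = 0.9996.
P1 (-41.0550°, -24.7007°) → (693221.036, 5452590.293) m.
P2 (-40.5672°, -25.0898°) → (661701.673, 5507532.688) m.
P3 (-40.7450°, -24.8865°) → (678437.936, 5487401.143) m.

P1: E 693221 m, N 5452590 m; P2: E 661702 m, N 5507533 m; P3: E 678438 m, N 5487401 m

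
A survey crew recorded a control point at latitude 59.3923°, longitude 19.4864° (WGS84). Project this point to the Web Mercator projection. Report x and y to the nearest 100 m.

Web Mercator is spherical with R = a = 6378137 m.
x = R·λ = 6378137 × 0.340101839 = 2169216.125 m.
y = R·ln tan(π/4 + φ/2) = 6378137 × 1.295937270 = 8265665.449 m.

x 2169200 m, y 8265700 m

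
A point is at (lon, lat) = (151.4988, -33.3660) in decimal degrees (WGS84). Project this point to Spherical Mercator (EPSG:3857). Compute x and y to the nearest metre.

x 16864769 m, y -3943986 m

Web Mercator is spherical with R = a = 6378137 m.
x = R·λ = 6378137 × 2.644152873 = 16864769.272 m.
y = R·ln tan(π/4 + φ/2) = 6378137 × -0.618360145 = -3943985.718 m.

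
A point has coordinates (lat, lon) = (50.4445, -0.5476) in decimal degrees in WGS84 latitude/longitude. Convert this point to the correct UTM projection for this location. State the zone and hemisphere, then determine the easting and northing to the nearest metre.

Zone 30N: E 674121 m, N 5590928 m

Longitude -0.5476° lies in the 6° band [-6°, 0°), giving zone 30; latitude is north of the equator, so 30N.
Zone 30 central meridian λ₀ = 6×30 − 183 = -3°; Δλ = +2.4524°.
Transverse Mercator on WGS84 with k₀ = 0.9996 gives E = 674120.552 m, N = 5590928.024 m.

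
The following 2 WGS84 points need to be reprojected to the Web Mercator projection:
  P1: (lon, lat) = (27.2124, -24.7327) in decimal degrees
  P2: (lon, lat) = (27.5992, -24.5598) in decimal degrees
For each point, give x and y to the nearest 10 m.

Web Mercator: x = R·λ, y = R·ln tan(π/4+φ/2), R = 6378137 m.
P1 (-24.7327°, 27.2124°) → (3029270.511, -2842948.384) m.
P2 (-24.5598°, 27.5992°) → (3072328.890, -2821772.066) m.

P1: x 3029270 m, y -2842950 m; P2: x 3072330 m, y -2821770 m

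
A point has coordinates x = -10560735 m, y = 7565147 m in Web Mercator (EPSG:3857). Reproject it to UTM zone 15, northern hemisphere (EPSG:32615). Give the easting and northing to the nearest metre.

E 383563 m, N 6211416 m

Web Mercator inverse (R = 6378137 m) → φ = 56.03379887°, λ = -94.86869662°.
UTM 15N forward: E = 383562.955 m, N = 6211416.344 m.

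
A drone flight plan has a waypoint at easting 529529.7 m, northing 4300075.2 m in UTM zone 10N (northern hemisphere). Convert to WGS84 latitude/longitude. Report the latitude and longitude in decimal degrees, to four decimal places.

lat 38.8490°, lon -122.6597°

Zone 10N: λ₀ = -123°, k₀ = 0.9996, false easting 500000 m.
Meridian distance M = (N − FN)/k₀ = 4301795.9 m.
Inverse transverse Mercator on WGS84 gives φ = 38.84900021°, λ = -122.65970047°.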